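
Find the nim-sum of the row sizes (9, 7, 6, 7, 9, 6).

Compute the nim-sum pairwise:
9 XOR 7 = 14
14 XOR 6 = 8
8 XOR 7 = 15
15 XOR 9 = 6
6 XOR 6 = 0

0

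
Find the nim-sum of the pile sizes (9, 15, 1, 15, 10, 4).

Compute the nim-sum pairwise:
9 XOR 15 = 6
6 XOR 1 = 7
7 XOR 15 = 8
8 XOR 10 = 2
2 XOR 4 = 6

6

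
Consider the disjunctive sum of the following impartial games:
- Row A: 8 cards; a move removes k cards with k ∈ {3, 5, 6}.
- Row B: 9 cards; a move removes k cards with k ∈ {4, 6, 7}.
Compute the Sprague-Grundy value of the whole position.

0

Grundy values for row A (subtraction set {3, 5, 6}):
g(0) = mex{} = 0
g(1) = mex{} = 0
g(2) = mex{} = 0
g(3) = mex{0} = 1
g(4) = mex{0} = 1
g(5) = mex{0} = 1
g(6) = mex{0,1} = 2
g(7) = mex{0,1} = 2
g(8) = mex{0,1} = 2
So g(8) = 2.
For row B, compute g(0), g(1), … with moves {4, 6, 7}:
k:     0  1  2  3  4  5  6  7  8  9
g(k):  0  0  0  0  1  1  1  1  2  2
So g(9) = 2.
By the Sprague-Grundy theorem, the Grundy value of a sum of independent games is the XOR of the component values.
Combined value = 2 ⊕ 2 = 0.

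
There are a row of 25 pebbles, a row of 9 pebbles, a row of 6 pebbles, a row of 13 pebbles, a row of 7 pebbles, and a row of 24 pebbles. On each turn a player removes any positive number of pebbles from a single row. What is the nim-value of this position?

4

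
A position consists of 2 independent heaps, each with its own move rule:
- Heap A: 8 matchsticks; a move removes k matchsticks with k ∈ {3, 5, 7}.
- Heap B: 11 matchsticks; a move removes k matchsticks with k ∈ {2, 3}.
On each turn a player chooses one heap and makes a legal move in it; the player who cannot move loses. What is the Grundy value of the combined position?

2

Grundy values for heap A (subtraction set {3, 5, 7}):
k:     0  1  2  3  4  5  6  7  8
g(k):  0  0  0  1  1  1  2  2  2
So g(8) = 2.
Grundy values for heap B (subtraction set {2, 3}):
k:     0  1  2  3  4  5  6  7  8  9 10 11
g(k):  0  0  1  1  2  0  0  1  1  2  0  0
So g(11) = 0.
By the Sprague-Grundy theorem, the Grundy value of a sum of independent games is the XOR of the component values.
Combined value = 2 ⊕ 0 = 2.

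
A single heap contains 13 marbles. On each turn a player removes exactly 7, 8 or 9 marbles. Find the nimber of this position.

1

Compute g(0), g(1), … for moves {7, 8, 9}:
k:     0  1  2  3  4  5  6  7  8  9 10 11 12 13
g(k):  0  0  0  0  0  0  0  1  1  1  1  1  1  1
So g(13) = 1.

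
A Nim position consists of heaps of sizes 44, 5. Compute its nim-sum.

41

Compute the nim-sum pairwise:
44 ⊕ 5 = 41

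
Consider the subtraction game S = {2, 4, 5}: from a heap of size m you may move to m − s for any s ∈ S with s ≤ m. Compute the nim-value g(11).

Grundy values for subtraction set {2, 4, 5}:
g(0) = mex{} = 0
g(1) = mex{} = 0
g(2) = mex{0} = 1
g(3) = mex{0} = 1
g(4) = mex{0,1} = 2
g(5) = mex{0,1} = 2
g(6) = mex{0,1,2} = 3
g(7) = mex{1,2} = 0
g(8) = mex{1,2,3} = 0
g(9) = mex{0,2} = 1
g(10) = mex{0,2,3} = 1
g(11) = mex{0,1,3} = 2
So g(11) = 2.

2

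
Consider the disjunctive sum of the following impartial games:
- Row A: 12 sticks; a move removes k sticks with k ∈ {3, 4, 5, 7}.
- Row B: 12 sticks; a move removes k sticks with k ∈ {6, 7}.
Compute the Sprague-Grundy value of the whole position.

Build the Grundy sequence for row A with g(k) = mex{g(k−s) : s ∈ {3, 4, 5, 7}, s ≤ k}:
k:     0  1  2  3  4  5  6  7  8  9 10 11 12
g(k):  0  0  0  1  1  1  2  2  2  3  0  0  0
So g(12) = 0.
Grundy values for row B (subtraction set {6, 7}):
k:     0  1  2  3  4  5  6  7  8  9 10 11 12
g(k):  0  0  0  0  0  0  1  1  1  1  1  1  2
So g(12) = 2.
By the Sprague-Grundy theorem, the Grundy value of a sum of independent games is the XOR of the component values.
Combined value = 0 ⊕ 2 = 2.

2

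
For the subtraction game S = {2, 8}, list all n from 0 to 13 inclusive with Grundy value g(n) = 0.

0, 1, 4, 5, 10, 11

Build the Grundy sequence with g(k) = mex{g(k−s) : s ∈ {2, 8}, s ≤ k}:
g(0) = mex{} = 0
g(1) = mex{} = 0
g(2) = mex{0} = 1
g(3) = mex{0} = 1
g(4) = mex{1} = 0
g(5) = mex{1} = 0
g(6) = mex{0} = 1
g(7) = mex{0} = 1
g(8) = mex{0,1} = 2
g(9) = mex{0,1} = 2
g(10) = mex{1,2} = 0
g(11) = mex{1,2} = 0
g(12) = mex{0} = 1
g(13) = mex{0} = 1
The P-positions (g = 0) in 0..13 are 0, 1, 4, 5, 10, 11.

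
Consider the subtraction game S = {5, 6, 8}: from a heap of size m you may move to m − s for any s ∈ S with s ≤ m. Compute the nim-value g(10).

Grundy values for subtraction set {5, 6, 8}:
k:     0  1  2  3  4  5  6  7  8  9 10
g(k):  0  0  0  0  0  1  1  1  1  1  2
So g(10) = 2.

2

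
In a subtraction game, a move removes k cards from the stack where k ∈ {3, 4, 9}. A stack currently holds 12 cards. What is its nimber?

2

Build the Grundy sequence with g(k) = mex{g(k−s) : s ∈ {3, 4, 9}, s ≤ k}:
k:     0  1  2  3  4  5  6  7  8  9 10 11 12
g(k):  0  0  0  1  1  1  2  0  0  3  1  1  2
So g(12) = 2.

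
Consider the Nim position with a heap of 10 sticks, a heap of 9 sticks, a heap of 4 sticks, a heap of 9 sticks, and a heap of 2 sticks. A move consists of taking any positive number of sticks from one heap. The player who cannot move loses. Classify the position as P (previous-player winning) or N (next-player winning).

N-position

Compute the nim-sum pairwise:
10 ^ 9 = 3
3 ^ 4 = 7
7 ^ 9 = 14
14 ^ 2 = 12
The nim-sum is 12 ≠ 0, so this is an N-position: the player to move can win.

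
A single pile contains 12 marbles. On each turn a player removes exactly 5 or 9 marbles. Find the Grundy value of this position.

2

Build the Grundy sequence with g(k) = mex{g(k−s) : s ∈ {5, 9}, s ≤ k}:
g(0) = mex{} = 0
g(1) = mex{} = 0
g(2) = mex{} = 0
g(3) = mex{} = 0
g(4) = mex{} = 0
g(5) = mex{0} = 1
g(6) = mex{0} = 1
g(7) = mex{0} = 1
g(8) = mex{0} = 1
g(9) = mex{0} = 1
g(10) = mex{0,1} = 2
g(11) = mex{0,1} = 2
g(12) = mex{0,1} = 2
So g(12) = 2.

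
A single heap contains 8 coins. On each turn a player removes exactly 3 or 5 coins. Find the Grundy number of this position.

0

Build the Grundy sequence with g(k) = mex{g(k−s) : s ∈ {3, 5}, s ≤ k}:
k:     0  1  2  3  4  5  6  7  8
g(k):  0  0  0  1  1  1  2  2  0
So g(8) = 0.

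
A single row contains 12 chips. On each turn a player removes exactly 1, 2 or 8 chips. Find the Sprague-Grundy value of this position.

0

Grundy values for subtraction set {1, 2, 8}:
g(0) = mex{} = 0
g(1) = mex{0} = 1
g(2) = mex{0,1} = 2
g(3) = mex{1,2} = 0
g(4) = mex{0,2} = 1
g(5) = mex{0,1} = 2
g(6) = mex{1,2} = 0
g(7) = mex{0,2} = 1
g(8) = mex{0,1} = 2
g(9) = mex{1,2} = 0
g(10) = mex{0,2} = 1
g(11) = mex{0,1} = 2
g(12) = mex{1,2} = 0
So g(12) = 0.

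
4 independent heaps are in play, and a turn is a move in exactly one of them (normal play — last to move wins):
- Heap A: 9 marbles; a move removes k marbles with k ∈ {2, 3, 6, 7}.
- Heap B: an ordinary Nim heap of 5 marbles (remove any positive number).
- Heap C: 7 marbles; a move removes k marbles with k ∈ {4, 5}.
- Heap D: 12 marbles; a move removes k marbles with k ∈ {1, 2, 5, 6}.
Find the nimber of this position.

Build the Grundy sequence for heap A with g(k) = mex{g(k−s) : s ∈ {2, 3, 6, 7}, s ≤ k}:
k:     0  1  2  3  4  5  6  7  8  9
g(k):  0  0  1  1  2  0  3  1  2  0
So g(9) = 0.
Heap B is a plain Nim heap of size 5, so its Grundy value is 5.
Build the Grundy sequence for heap C with g(k) = mex{g(k−s) : s ∈ {4, 5}, s ≤ k}:
g(0) = mex{} = 0
g(1) = mex{} = 0
g(2) = mex{} = 0
g(3) = mex{} = 0
g(4) = mex{0} = 1
g(5) = mex{0} = 1
g(6) = mex{0} = 1
g(7) = mex{0} = 1
So g(7) = 1.
Build the Grundy sequence for heap D with g(k) = mex{g(k−s) : s ∈ {1, 2, 5, 6}, s ≤ k}:
g(0) = mex{} = 0
g(1) = mex{0} = 1
g(2) = mex{0,1} = 2
g(3) = mex{1,2} = 0
g(4) = mex{0,2} = 1
g(5) = mex{0,1} = 2
g(6) = mex{0,1,2} = 3
g(7) = mex{1,2,3} = 0
g(8) = mex{0,2,3} = 1
g(9) = mex{0,1} = 2
g(10) = mex{1,2} = 0
g(11) = mex{0,2,3} = 1
g(12) = mex{0,1,3} = 2
So g(12) = 2.
By the Sprague-Grundy theorem, the Grundy value of a sum of independent games is the XOR of the component values.
Combined value = 0 ⊕ 5 ⊕ 1 ⊕ 2 = 6.

6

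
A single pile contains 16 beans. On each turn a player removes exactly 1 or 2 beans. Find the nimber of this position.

Grundy values for subtraction set {1, 2}:
k:     0  1  2  3  4  5  6  7  8  9 10 11 12 13 14 15 16
g(k):  0  1  2  0  1  2  0  1  2  0  1  2  0  1  2  0  1
So g(16) = 1.

1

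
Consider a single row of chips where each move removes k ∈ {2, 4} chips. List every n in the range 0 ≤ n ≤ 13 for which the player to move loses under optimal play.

Compute g(0), g(1), … for moves {2, 4}:
g(0) = mex{} = 0
g(1) = mex{} = 0
g(2) = mex{0} = 1
g(3) = mex{0} = 1
g(4) = mex{0,1} = 2
g(5) = mex{0,1} = 2
g(6) = mex{1,2} = 0
g(7) = mex{1,2} = 0
g(8) = mex{0,2} = 1
g(9) = mex{0,2} = 1
g(10) = mex{0,1} = 2
g(11) = mex{0,1} = 2
g(12) = mex{1,2} = 0
g(13) = mex{1,2} = 0
The P-positions (g = 0) in 0..13 are 0, 1, 6, 7, 12, 13.

0, 1, 6, 7, 12, 13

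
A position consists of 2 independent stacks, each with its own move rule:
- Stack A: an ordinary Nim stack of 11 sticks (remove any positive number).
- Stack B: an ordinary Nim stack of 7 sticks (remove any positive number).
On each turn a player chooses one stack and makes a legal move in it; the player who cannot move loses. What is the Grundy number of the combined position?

12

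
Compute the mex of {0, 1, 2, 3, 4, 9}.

The values 0, 1, 2, 3, 4 are all present; 5 is the first non-negative integer missing from the set.

5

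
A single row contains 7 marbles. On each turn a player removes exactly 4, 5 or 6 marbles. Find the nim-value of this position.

1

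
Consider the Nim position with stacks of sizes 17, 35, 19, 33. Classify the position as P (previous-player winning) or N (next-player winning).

P-position

Nim-sum: 17 ⊕ 35 ⊕ 19 ⊕ 33 = 0.
The nim-sum is 0, so this is a P-position: the player to move is in a losing position under optimal play.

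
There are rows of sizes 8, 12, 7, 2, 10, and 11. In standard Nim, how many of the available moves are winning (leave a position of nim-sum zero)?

In binary:
  1000  (8)
  1100  (12)
  0111  (7)
  0010  (2)
  1010  (10)
  1011  (11)
  ----
  0000  (0)
The nim-sum is already 0, so every move leaves a nonzero nim-sum — there are no winning moves.

0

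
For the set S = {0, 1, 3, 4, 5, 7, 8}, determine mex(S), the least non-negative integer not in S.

The values 0, 1 are all present; 2 is the first non-negative integer missing from the set.

2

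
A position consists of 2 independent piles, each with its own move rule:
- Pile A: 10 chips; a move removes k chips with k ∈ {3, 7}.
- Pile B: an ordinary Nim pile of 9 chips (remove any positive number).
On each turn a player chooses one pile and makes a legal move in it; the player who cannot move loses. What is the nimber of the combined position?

For pile A, compute g(0), g(1), … with moves {3, 7}:
k:     0  1  2  3  4  5  6  7  8  9 10
g(k):  0  0  0  1  1  1  0  2  2  1  0
So g(10) = 0.
Pile B is a plain Nim pile of size 9, so its Grundy value is 9.
By the Sprague-Grundy theorem, the Grundy value of a sum of independent games is the XOR of the component values.
Combined value = 0 ⊕ 9 = 9.

9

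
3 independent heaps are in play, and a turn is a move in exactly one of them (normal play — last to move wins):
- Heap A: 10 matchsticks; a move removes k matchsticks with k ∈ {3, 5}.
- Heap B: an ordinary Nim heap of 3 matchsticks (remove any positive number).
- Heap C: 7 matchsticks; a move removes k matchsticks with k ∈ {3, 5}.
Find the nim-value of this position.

1

Build the Grundy sequence for heap A with g(k) = mex{g(k−s) : s ∈ {3, 5}, s ≤ k}:
k:     0  1  2  3  4  5  6  7  8  9 10
g(k):  0  0  0  1  1  1  2  2  0  0  0
So g(10) = 0.
Heap B is a plain Nim heap of size 3, so its Grundy value is 3.
For heap C, compute g(0), g(1), … with moves {3, 5}:
g(0) = mex{} = 0
g(1) = mex{} = 0
g(2) = mex{} = 0
g(3) = mex{0} = 1
g(4) = mex{0} = 1
g(5) = mex{0} = 1
g(6) = mex{0,1} = 2
g(7) = mex{0,1} = 2
So g(7) = 2.
By the Sprague-Grundy theorem, the Grundy value of a sum of independent games is the XOR of the component values.
Combined value = 0 ⊕ 3 ⊕ 2 = 1.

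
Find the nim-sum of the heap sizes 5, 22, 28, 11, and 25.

29

Compute the nim-sum pairwise:
5 XOR 22 = 19
19 XOR 28 = 15
15 XOR 11 = 4
4 XOR 25 = 29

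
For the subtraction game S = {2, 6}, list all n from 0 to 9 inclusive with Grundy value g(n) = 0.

Grundy values for subtraction set {2, 6}:
k:     0  1  2  3  4  5  6  7  8  9
g(k):  0  0  1  1  0  0  1  1  0  0
The P-positions (g = 0) in 0..9 are 0, 1, 4, 5, 8, 9.

0, 1, 4, 5, 8, 9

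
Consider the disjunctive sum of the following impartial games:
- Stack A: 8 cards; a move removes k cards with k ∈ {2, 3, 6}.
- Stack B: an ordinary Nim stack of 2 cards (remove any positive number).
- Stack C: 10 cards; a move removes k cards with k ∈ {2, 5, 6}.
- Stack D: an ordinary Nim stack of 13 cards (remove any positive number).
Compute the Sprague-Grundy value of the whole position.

12

Grundy values for stack A (subtraction set {2, 3, 6}):
g(0) = mex{} = 0
g(1) = mex{} = 0
g(2) = mex{0} = 1
g(3) = mex{0} = 1
g(4) = mex{0,1} = 2
g(5) = mex{1} = 0
g(6) = mex{0,1,2} = 3
g(7) = mex{0,2} = 1
g(8) = mex{0,1,3} = 2
So g(8) = 2.
Stack B is a plain Nim stack of size 2, so its Grundy value is 2.
Grundy values for stack C (subtraction set {2, 5, 6}):
g(0) = mex{} = 0
g(1) = mex{} = 0
g(2) = mex{0} = 1
g(3) = mex{0} = 1
g(4) = mex{1} = 0
g(5) = mex{0,1} = 2
g(6) = mex{0} = 1
g(7) = mex{0,1,2} = 3
g(8) = mex{1} = 0
g(9) = mex{0,1,3} = 2
g(10) = mex{0,2} = 1
So g(10) = 1.
Stack D is a plain Nim stack of size 13, so its Grundy value is 13.
By the Sprague-Grundy theorem, the Grundy value of a sum of independent games is the XOR of the component values.
Combined value = 2 XOR 2 XOR 1 XOR 13 = 12.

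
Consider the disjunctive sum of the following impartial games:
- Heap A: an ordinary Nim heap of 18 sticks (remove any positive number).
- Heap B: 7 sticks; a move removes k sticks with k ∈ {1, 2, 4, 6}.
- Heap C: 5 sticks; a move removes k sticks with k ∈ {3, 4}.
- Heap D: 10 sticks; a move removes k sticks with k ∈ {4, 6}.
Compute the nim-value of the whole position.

Heap A is a plain Nim heap of size 18, so its Grundy value is 18.
Build the Grundy sequence for heap B with g(k) = mex{g(k−s) : s ∈ {1, 2, 4, 6}, s ≤ k}:
g(0) = mex{} = 0
g(1) = mex{0} = 1
g(2) = mex{0,1} = 2
g(3) = mex{1,2} = 0
g(4) = mex{0,2} = 1
g(5) = mex{0,1} = 2
g(6) = mex{0,1,2} = 3
g(7) = mex{0,1,2,3} = 4
So g(7) = 4.
For heap C, compute g(0), g(1), … with moves {3, 4}:
g(0) = mex{} = 0
g(1) = mex{} = 0
g(2) = mex{} = 0
g(3) = mex{0} = 1
g(4) = mex{0} = 1
g(5) = mex{0} = 1
So g(5) = 1.
Grundy values for heap D (subtraction set {4, 6}):
g(0) = mex{} = 0
g(1) = mex{} = 0
g(2) = mex{} = 0
g(3) = mex{} = 0
g(4) = mex{0} = 1
g(5) = mex{0} = 1
g(6) = mex{0} = 1
g(7) = mex{0} = 1
g(8) = mex{0,1} = 2
g(9) = mex{0,1} = 2
g(10) = mex{1} = 0
So g(10) = 0.
By the Sprague-Grundy theorem, the Grundy value of a sum of independent games is the XOR of the component values.
Combined value = 18 XOR 4 XOR 1 XOR 0 = 23.

23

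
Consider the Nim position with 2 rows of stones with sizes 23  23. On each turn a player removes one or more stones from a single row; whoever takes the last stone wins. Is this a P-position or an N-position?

P-position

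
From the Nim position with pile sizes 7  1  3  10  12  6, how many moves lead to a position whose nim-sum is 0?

Nim-sum: 7 ⊕ 1 ⊕ 3 ⊕ 10 ⊕ 12 ⊕ 6 = 5.
The overall nim-sum is X = 5. A pile of size p has a winning move iff p XOR X < p (reduce it to p XOR X).
  7: 7 XOR 5 = 2 < 7 — winning move (to 2).
  1: 1 XOR 5 = 4 ≥ 1 — no move.
  3: 3 XOR 5 = 6 ≥ 3 — no move.
  10: 10 XOR 5 = 15 ≥ 10 — no move.
  12: 12 XOR 5 = 9 < 12 — winning move (to 9).
  6: 6 XOR 5 = 3 < 6 — winning move (to 3).
That gives 3 winning moves.

3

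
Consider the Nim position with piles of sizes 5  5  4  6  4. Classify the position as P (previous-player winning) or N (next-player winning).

N-position

Nim-sum: 5 ⊕ 5 ⊕ 4 ⊕ 6 ⊕ 4 = 6.
The nim-sum is 6 ≠ 0, so this is an N-position: the player to move can win.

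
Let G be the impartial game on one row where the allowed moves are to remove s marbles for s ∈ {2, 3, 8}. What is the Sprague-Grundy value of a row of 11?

0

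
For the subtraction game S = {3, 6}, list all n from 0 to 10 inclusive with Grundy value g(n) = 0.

0, 1, 2, 9, 10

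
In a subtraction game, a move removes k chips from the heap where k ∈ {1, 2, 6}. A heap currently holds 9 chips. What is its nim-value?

Grundy values for subtraction set {1, 2, 6}:
g(0) = mex{} = 0
g(1) = mex{0} = 1
g(2) = mex{0,1} = 2
g(3) = mex{1,2} = 0
g(4) = mex{0,2} = 1
g(5) = mex{0,1} = 2
g(6) = mex{0,1,2} = 3
g(7) = mex{1,2,3} = 0
g(8) = mex{0,2,3} = 1
g(9) = mex{0,1} = 2
So g(9) = 2.

2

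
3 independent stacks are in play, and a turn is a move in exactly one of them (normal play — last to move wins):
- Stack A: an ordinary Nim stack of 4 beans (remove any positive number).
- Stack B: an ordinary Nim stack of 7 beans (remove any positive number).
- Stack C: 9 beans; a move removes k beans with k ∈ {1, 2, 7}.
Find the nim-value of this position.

3

Stack A is a plain Nim stack of size 4, so its Grundy value is 4.
Stack B is a plain Nim stack of size 7, so its Grundy value is 7.
For stack C, compute g(0), g(1), … with moves {1, 2, 7}:
g(0) = mex{} = 0
g(1) = mex{0} = 1
g(2) = mex{0,1} = 2
g(3) = mex{1,2} = 0
g(4) = mex{0,2} = 1
g(5) = mex{0,1} = 2
g(6) = mex{1,2} = 0
g(7) = mex{0,2} = 1
g(8) = mex{0,1} = 2
g(9) = mex{1,2} = 0
So g(9) = 0.
By the Sprague-Grundy theorem, the Grundy value of a sum of independent games is the XOR of the component values.
Combined value = 4 ⊕ 7 ⊕ 0 = 3.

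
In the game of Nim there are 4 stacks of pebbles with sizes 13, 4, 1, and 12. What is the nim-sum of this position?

4

Compute the nim-sum pairwise:
13 ⊕ 4 = 9
9 ⊕ 1 = 8
8 ⊕ 12 = 4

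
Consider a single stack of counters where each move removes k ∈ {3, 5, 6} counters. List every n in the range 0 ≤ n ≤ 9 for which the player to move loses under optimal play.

Compute g(0), g(1), … for moves {3, 5, 6}:
g(0) = mex{} = 0
g(1) = mex{} = 0
g(2) = mex{} = 0
g(3) = mex{0} = 1
g(4) = mex{0} = 1
g(5) = mex{0} = 1
g(6) = mex{0,1} = 2
g(7) = mex{0,1} = 2
g(8) = mex{0,1} = 2
g(9) = mex{1,2} = 0
The P-positions (g = 0) in 0..9 are 0, 1, 2, 9.

0, 1, 2, 9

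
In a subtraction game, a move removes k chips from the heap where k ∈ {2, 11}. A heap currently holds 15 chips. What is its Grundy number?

1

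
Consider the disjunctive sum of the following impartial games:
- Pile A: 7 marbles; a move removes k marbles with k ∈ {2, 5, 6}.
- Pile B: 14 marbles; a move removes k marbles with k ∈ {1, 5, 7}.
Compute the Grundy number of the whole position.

3

For pile A, compute g(0), g(1), … with moves {2, 5, 6}:
k:     0  1  2  3  4  5  6  7
g(k):  0  0  1  1  0  2  1  3
So g(7) = 3.
For pile B, compute g(0), g(1), … with moves {1, 5, 7}:
k:     0  1  2  3  4  5  6  7  8  9 10 11 12 13 14
g(k):  0  1  0  1  0  1  0  1  0  1  0  1  0  1  0
So g(14) = 0.
By the Sprague-Grundy theorem, the Grundy value of a sum of independent games is the XOR of the component values.
Combined value = 3 XOR 0 = 3.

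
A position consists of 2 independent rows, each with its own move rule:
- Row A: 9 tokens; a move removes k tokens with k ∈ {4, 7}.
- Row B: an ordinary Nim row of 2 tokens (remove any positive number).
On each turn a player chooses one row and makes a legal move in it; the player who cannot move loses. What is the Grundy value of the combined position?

For row A, compute g(0), g(1), … with moves {4, 7}:
g(0) = mex{} = 0
g(1) = mex{} = 0
g(2) = mex{} = 0
g(3) = mex{} = 0
g(4) = mex{0} = 1
g(5) = mex{0} = 1
g(6) = mex{0} = 1
g(7) = mex{0} = 1
g(8) = mex{0,1} = 2
g(9) = mex{0,1} = 2
So g(9) = 2.
Row B is a plain Nim row of size 2, so its Grundy value is 2.
The value of a disjunctive sum is the nim-sum of the parts.
Combined value = 2 XOR 2 = 0.

0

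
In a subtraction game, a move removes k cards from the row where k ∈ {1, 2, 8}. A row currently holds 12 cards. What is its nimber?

0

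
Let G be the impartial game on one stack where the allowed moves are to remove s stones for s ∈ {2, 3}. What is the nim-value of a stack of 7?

Build the Grundy sequence with g(k) = mex{g(k−s) : s ∈ {2, 3}, s ≤ k}:
k:     0  1  2  3  4  5  6  7
g(k):  0  0  1  1  2  0  0  1
So g(7) = 1.

1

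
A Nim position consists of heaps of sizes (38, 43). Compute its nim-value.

13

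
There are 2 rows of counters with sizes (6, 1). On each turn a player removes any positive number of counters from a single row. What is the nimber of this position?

7

Compute the nim-sum pairwise:
6 ⊕ 1 = 7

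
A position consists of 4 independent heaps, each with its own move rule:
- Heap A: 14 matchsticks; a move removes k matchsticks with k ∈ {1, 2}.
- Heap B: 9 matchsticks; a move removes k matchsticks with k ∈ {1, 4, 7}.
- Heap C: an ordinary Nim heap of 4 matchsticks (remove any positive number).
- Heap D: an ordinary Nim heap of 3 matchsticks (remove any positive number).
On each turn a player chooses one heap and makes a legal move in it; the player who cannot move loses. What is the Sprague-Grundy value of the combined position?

Build the Grundy sequence for heap A with g(k) = mex{g(k−s) : s ∈ {1, 2}, s ≤ k}:
g(0) = mex{} = 0
g(1) = mex{0} = 1
g(2) = mex{0,1} = 2
g(3) = mex{1,2} = 0
g(4) = mex{0,2} = 1
g(5) = mex{0,1} = 2
g(6) = mex{1,2} = 0
g(7) = mex{0,2} = 1
g(8) = mex{0,1} = 2
g(9) = mex{1,2} = 0
g(10) = mex{0,2} = 1
g(11) = mex{0,1} = 2
g(12) = mex{1,2} = 0
g(13) = mex{0,2} = 1
g(14) = mex{0,1} = 2
So g(14) = 2.
For heap B, compute g(0), g(1), … with moves {1, 4, 7}:
g(0) = mex{} = 0
g(1) = mex{0} = 1
g(2) = mex{1} = 0
g(3) = mex{0} = 1
g(4) = mex{0,1} = 2
g(5) = mex{1,2} = 0
g(6) = mex{0} = 1
g(7) = mex{0,1} = 2
g(8) = mex{1,2} = 0
g(9) = mex{0} = 1
So g(9) = 1.
Heap C is a plain Nim heap of size 4, so its Grundy value is 4.
Heap D is a plain Nim heap of size 3, so its Grundy value is 3.
By the Sprague-Grundy theorem, the Grundy value of a sum of independent games is the XOR of the component values.
Combined value = 2 ⊕ 1 ⊕ 4 ⊕ 3 = 4.

4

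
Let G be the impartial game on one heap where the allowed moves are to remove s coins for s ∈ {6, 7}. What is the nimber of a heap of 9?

1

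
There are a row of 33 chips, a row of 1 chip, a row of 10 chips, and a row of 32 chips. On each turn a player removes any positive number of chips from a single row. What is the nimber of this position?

10

Bitwise XOR of the heap sizes:
  100001  (33)
  000001  (1)
  001010  (10)
  100000  (32)
  ------
  001010  (10)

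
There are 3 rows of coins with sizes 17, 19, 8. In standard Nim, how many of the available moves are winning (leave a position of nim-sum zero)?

Bitwise XOR of the heap sizes:
  10001  (17)
  10011  (19)
  01000  (8)
  -----
  01010  (10)
The overall nim-sum is X = 10. A row of size p has a winning move iff p XOR X < p (reduce it to p XOR X).
  17: 17 XOR 10 = 27 ≥ 17 — no move.
  19: 19 XOR 10 = 25 ≥ 19 — no move.
  8: 8 XOR 10 = 2 < 8 — winning move (to 2).
That gives 1 winning move.

1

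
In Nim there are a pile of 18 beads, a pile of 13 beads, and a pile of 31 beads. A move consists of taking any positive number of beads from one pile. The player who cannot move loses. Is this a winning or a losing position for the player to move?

Losing position

Compute the nim-sum pairwise:
18 ^ 13 = 31
31 ^ 31 = 0
The nim-sum is 0, so this is a P-position: the player to move is in a losing position under optimal play.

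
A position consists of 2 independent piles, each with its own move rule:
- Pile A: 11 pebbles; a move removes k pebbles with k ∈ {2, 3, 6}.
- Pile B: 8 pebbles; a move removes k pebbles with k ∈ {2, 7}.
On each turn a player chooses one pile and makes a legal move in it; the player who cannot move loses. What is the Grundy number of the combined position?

3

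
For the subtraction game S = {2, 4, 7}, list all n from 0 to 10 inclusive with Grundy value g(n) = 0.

Build the Grundy sequence with g(k) = mex{g(k−s) : s ∈ {2, 4, 7}, s ≤ k}:
k:     0  1  2  3  4  5  6  7  8  9 10
g(k):  0  0  1  1  2  2  0  3  1  0  2
The P-positions (g = 0) in 0..10 are 0, 1, 6, 9.

0, 1, 6, 9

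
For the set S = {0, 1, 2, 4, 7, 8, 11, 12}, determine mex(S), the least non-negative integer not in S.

3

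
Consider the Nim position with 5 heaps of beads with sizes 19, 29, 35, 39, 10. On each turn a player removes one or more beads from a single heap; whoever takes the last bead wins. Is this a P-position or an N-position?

Compute the nim-sum pairwise:
19 XOR 29 = 14
14 XOR 35 = 45
45 XOR 39 = 10
10 XOR 10 = 0
The nim-sum is 0, so this is a P-position: the player to move is in a losing position under optimal play.

P-position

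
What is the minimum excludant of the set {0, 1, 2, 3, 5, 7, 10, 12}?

4

The values 0, 1, 2, 3 are all present; 4 is the first non-negative integer missing from the set.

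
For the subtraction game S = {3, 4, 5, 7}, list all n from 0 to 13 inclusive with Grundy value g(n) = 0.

0, 1, 2, 10, 11, 12

Grundy values for subtraction set {3, 4, 5, 7}:
k:     0  1  2  3  4  5  6  7  8  9 10 11 12 13
g(k):  0  0  0  1  1  1  2  2  2  3  0  0  0  1
The P-positions (g = 0) in 0..13 are 0, 1, 2, 10, 11, 12.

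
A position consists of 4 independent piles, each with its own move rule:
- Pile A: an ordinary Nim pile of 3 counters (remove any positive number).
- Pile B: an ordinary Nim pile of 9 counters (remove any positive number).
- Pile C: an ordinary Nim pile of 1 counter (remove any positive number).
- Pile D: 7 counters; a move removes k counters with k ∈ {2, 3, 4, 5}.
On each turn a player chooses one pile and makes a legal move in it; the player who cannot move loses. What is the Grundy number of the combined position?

11

Pile A is a plain Nim pile of size 3, so its Grundy value is 3.
Pile B is a plain Nim pile of size 9, so its Grundy value is 9.
Pile C is a plain Nim pile of size 1, so its Grundy value is 1.
For pile D, compute g(0), g(1), … with moves {2, 3, 4, 5}:
k:     0  1  2  3  4  5  6  7
g(k):  0  0  1  1  2  2  3  0
So g(7) = 0.
By the Sprague-Grundy theorem, the Grundy value of a sum of independent games is the XOR of the component values.
Combined value = 3 ⊕ 9 ⊕ 1 ⊕ 0 = 11.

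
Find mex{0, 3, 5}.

1

0 is in the set but 1 is not, so the mex is 1.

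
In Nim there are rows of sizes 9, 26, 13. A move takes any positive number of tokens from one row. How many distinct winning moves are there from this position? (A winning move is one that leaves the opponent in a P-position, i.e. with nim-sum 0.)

Bitwise XOR of the heap sizes:
  01001  (9)
  11010  (26)
  01101  (13)
  -----
  11110  (30)
The overall nim-sum is X = 30. A row of size p has a winning move iff p XOR X < p (reduce it to p XOR X).
  9: 9 XOR 30 = 23 ≥ 9 — no move.
  26: 26 XOR 30 = 4 < 26 — winning move (to 4).
  13: 13 XOR 30 = 19 ≥ 13 — no move.
That gives 1 winning move.

1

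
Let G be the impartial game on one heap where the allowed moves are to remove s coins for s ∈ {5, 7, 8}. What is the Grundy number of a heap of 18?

1

Grundy values for subtraction set {5, 7, 8}:
k:     0  1  2  3  4  5  6  7  8  9 10 11 12 13 14 15 16 17 18
g(k):  0  0  0  0  0  1  1  1  1  1  2  2  2  0  0  0  0  0  1
So g(18) = 1.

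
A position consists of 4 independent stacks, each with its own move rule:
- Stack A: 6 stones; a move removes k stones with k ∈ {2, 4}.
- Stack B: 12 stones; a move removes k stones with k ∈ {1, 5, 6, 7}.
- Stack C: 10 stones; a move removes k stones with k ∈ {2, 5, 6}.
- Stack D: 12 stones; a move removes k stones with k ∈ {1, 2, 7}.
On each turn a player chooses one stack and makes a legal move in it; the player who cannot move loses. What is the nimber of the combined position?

1

Grundy values for stack A (subtraction set {2, 4}):
g(0) = mex{} = 0
g(1) = mex{} = 0
g(2) = mex{0} = 1
g(3) = mex{0} = 1
g(4) = mex{0,1} = 2
g(5) = mex{0,1} = 2
g(6) = mex{1,2} = 0
So g(6) = 0.
Build the Grundy sequence for stack B with g(k) = mex{g(k−s) : s ∈ {1, 5, 6, 7}, s ≤ k}:
g(0) = mex{} = 0
g(1) = mex{0} = 1
g(2) = mex{1} = 0
g(3) = mex{0} = 1
g(4) = mex{1} = 0
g(5) = mex{0} = 1
g(6) = mex{0,1} = 2
g(7) = mex{0,1,2} = 3
g(8) = mex{0,1,3} = 2
g(9) = mex{0,1,2} = 3
g(10) = mex{0,1,3} = 2
g(11) = mex{0,1,2} = 3
g(12) = mex{1,2,3} = 0
So g(12) = 0.
Build the Grundy sequence for stack C with g(k) = mex{g(k−s) : s ∈ {2, 5, 6}, s ≤ k}:
g(0) = mex{} = 0
g(1) = mex{} = 0
g(2) = mex{0} = 1
g(3) = mex{0} = 1
g(4) = mex{1} = 0
g(5) = mex{0,1} = 2
g(6) = mex{0} = 1
g(7) = mex{0,1,2} = 3
g(8) = mex{1} = 0
g(9) = mex{0,1,3} = 2
g(10) = mex{0,2} = 1
So g(10) = 1.
For stack D, compute g(0), g(1), … with moves {1, 2, 7}:
k:     0  1  2  3  4  5  6  7  8  9 10 11 12
g(k):  0  1  2  0  1  2  0  1  2  0  1  2  0
So g(12) = 0.
The value of a disjunctive sum is the nim-sum of the parts.
Combined value = 0 ⊕ 0 ⊕ 1 ⊕ 0 = 1.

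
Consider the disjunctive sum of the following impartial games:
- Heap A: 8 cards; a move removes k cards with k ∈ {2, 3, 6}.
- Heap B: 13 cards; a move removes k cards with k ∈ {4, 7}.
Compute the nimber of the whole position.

Grundy values for heap A (subtraction set {2, 3, 6}):
g(0) = mex{} = 0
g(1) = mex{} = 0
g(2) = mex{0} = 1
g(3) = mex{0} = 1
g(4) = mex{0,1} = 2
g(5) = mex{1} = 0
g(6) = mex{0,1,2} = 3
g(7) = mex{0,2} = 1
g(8) = mex{0,1,3} = 2
So g(8) = 2.
Build the Grundy sequence for heap B with g(k) = mex{g(k−s) : s ∈ {4, 7}, s ≤ k}:
g(0) = mex{} = 0
g(1) = mex{} = 0
g(2) = mex{} = 0
g(3) = mex{} = 0
g(4) = mex{0} = 1
g(5) = mex{0} = 1
g(6) = mex{0} = 1
g(7) = mex{0} = 1
g(8) = mex{0,1} = 2
g(9) = mex{0,1} = 2
g(10) = mex{0,1} = 2
g(11) = mex{1} = 0
g(12) = mex{1,2} = 0
g(13) = mex{1,2} = 0
So g(13) = 0.
The value of a disjunctive sum is the nim-sum of the parts.
Combined value = 2 ⊕ 0 = 2.

2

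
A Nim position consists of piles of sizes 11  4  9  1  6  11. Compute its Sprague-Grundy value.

Compute the nim-sum pairwise:
11 ⊕ 4 = 15
15 ⊕ 9 = 6
6 ⊕ 1 = 7
7 ⊕ 6 = 1
1 ⊕ 11 = 10

10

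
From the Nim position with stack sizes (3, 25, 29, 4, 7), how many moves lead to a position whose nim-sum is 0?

3

Compute the nim-sum pairwise:
3 XOR 25 = 26
26 XOR 29 = 7
7 XOR 4 = 3
3 XOR 7 = 4
The overall nim-sum is X = 4. A stack of size p has a winning move iff p XOR X < p (reduce it to p XOR X).
  3: 3 XOR 4 = 7 ≥ 3 — no move.
  25: 25 XOR 4 = 29 ≥ 25 — no move.
  29: 29 XOR 4 = 25 < 29 — winning move (to 25).
  4: 4 XOR 4 = 0 < 4 — winning move (to 0).
  7: 7 XOR 4 = 3 < 7 — winning move (to 3).
That gives 3 winning moves.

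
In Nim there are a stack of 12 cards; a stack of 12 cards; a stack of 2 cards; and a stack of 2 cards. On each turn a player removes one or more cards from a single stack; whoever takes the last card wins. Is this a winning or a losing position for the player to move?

Losing position

Compute the nim-sum pairwise:
12 XOR 12 = 0
0 XOR 2 = 2
2 XOR 2 = 0
The nim-sum is 0, so this is a P-position: the player to move is in a losing position under optimal play.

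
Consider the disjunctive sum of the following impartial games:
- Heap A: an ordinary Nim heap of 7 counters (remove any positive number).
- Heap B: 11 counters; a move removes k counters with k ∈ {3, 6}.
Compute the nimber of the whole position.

7

Heap A is a plain Nim heap of size 7, so its Grundy value is 7.
Build the Grundy sequence for heap B with g(k) = mex{g(k−s) : s ∈ {3, 6}, s ≤ k}:
k:     0  1  2  3  4  5  6  7  8  9 10 11
g(k):  0  0  0  1  1  1  2  2  2  0  0  0
So g(11) = 0.
By the Sprague-Grundy theorem, the Grundy value of a sum of independent games is the XOR of the component values.
Combined value = 7 ⊕ 0 = 7.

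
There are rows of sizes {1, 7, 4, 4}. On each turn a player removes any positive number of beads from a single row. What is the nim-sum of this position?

6

Bitwise XOR of the heap sizes:
  001  (1)
  111  (7)
  100  (4)
  100  (4)
  ---
  110  (6)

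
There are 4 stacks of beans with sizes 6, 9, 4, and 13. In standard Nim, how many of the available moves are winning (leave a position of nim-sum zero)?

3

Bitwise XOR of the heap sizes:
  0110  (6)
  1001  (9)
  0100  (4)
  1101  (13)
  ----
  0110  (6)
The overall nim-sum is X = 6. A stack of size p has a winning move iff p XOR X < p (reduce it to p XOR X).
  6: 6 XOR 6 = 0 < 6 — winning move (to 0).
  9: 9 XOR 6 = 15 ≥ 9 — no move.
  4: 4 XOR 6 = 2 < 4 — winning move (to 2).
  13: 13 XOR 6 = 11 < 13 — winning move (to 11).
That gives 3 winning moves.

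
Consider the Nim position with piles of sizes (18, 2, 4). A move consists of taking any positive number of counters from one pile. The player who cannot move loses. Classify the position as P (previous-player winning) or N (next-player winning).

N-position

In binary:
  10010  (18)
  00010  (2)
  00100  (4)
  -----
  10100  (20)
The nim-sum is 20 ≠ 0, so this is an N-position: the player to move can win.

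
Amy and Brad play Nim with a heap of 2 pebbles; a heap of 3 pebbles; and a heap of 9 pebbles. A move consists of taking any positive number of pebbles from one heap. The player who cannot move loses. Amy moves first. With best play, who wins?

Amy wins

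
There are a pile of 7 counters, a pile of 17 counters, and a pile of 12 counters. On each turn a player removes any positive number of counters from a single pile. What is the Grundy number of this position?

In binary:
  00111  (7)
  10001  (17)
  01100  (12)
  -----
  11010  (26)

26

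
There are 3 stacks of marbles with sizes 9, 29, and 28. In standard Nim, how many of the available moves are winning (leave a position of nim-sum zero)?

Compute the nim-sum pairwise:
9 ⊕ 29 = 20
20 ⊕ 28 = 8
The overall nim-sum is X = 8. A stack of size p has a winning move iff p XOR X < p (reduce it to p XOR X).
  9: 9 XOR 8 = 1 < 9 — winning move (to 1).
  29: 29 XOR 8 = 21 < 29 — winning move (to 21).
  28: 28 XOR 8 = 20 < 28 — winning move (to 20).
That gives 3 winning moves.

3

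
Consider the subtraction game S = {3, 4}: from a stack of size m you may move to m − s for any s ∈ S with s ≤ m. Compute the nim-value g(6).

2

Grundy values for subtraction set {3, 4}:
k:     0  1  2  3  4  5  6
g(k):  0  0  0  1  1  1  2
So g(6) = 2.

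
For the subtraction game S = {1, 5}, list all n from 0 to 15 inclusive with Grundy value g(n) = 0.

0, 2, 4, 6, 8, 10, 12, 14

Build the Grundy sequence with g(k) = mex{g(k−s) : s ∈ {1, 5}, s ≤ k}:
k:     0  1  2  3  4  5  6  7  8  9 10 11 12 13 14 15
g(k):  0  1  0  1  0  1  0  1  0  1  0  1  0  1  0  1
The P-positions (g = 0) in 0..15 are 0, 2, 4, 6, 8, 10, 12, 14.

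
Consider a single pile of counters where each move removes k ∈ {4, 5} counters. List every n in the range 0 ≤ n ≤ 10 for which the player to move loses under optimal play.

0, 1, 2, 3, 9, 10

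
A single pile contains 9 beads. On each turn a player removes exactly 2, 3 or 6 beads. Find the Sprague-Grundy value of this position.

0

Grundy values for subtraction set {2, 3, 6}:
g(0) = mex{} = 0
g(1) = mex{} = 0
g(2) = mex{0} = 1
g(3) = mex{0} = 1
g(4) = mex{0,1} = 2
g(5) = mex{1} = 0
g(6) = mex{0,1,2} = 3
g(7) = mex{0,2} = 1
g(8) = mex{0,1,3} = 2
g(9) = mex{1,3} = 0
So g(9) = 0.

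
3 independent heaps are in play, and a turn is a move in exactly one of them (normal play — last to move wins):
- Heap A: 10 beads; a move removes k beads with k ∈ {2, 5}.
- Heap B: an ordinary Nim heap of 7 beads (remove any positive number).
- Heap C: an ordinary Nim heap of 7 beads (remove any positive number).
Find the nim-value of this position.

1

For heap A, compute g(0), g(1), … with moves {2, 5}:
k:     0  1  2  3  4  5  6  7  8  9 10
g(k):  0  0  1  1  0  2  1  0  0  1  1
So g(10) = 1.
Heap B is a plain Nim heap of size 7, so its Grundy value is 7.
Heap C is a plain Nim heap of size 7, so its Grundy value is 7.
The value of a disjunctive sum is the nim-sum of the parts.
Combined value = 1 ⊕ 7 ⊕ 7 = 1.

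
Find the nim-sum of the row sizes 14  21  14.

Compute the nim-sum pairwise:
14 XOR 21 = 27
27 XOR 14 = 21

21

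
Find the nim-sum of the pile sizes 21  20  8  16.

25

In binary:
  10101  (21)
  10100  (20)
  01000  (8)
  10000  (16)
  -----
  11001  (25)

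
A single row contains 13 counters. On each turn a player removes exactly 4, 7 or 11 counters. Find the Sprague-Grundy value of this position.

3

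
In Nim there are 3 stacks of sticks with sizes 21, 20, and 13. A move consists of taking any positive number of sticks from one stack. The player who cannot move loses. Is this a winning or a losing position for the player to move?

Winning position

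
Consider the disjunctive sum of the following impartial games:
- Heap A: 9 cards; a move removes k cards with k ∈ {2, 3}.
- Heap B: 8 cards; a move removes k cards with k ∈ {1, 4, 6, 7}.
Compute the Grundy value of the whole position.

1

For heap A, compute g(0), g(1), … with moves {2, 3}:
g(0) = mex{} = 0
g(1) = mex{} = 0
g(2) = mex{0} = 1
g(3) = mex{0} = 1
g(4) = mex{0,1} = 2
g(5) = mex{1} = 0
g(6) = mex{1,2} = 0
g(7) = mex{0,2} = 1
g(8) = mex{0} = 1
g(9) = mex{0,1} = 2
So g(9) = 2.
Build the Grundy sequence for heap B with g(k) = mex{g(k−s) : s ∈ {1, 4, 6, 7}, s ≤ k}:
k:     0  1  2  3  4  5  6  7  8
g(k):  0  1  0  1  2  0  1  2  3
So g(8) = 3.
By the Sprague-Grundy theorem, the Grundy value of a sum of independent games is the XOR of the component values.
Combined value = 2 XOR 3 = 1.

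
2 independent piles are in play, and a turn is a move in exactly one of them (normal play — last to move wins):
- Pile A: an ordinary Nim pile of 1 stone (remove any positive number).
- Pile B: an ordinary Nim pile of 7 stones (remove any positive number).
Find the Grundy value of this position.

Pile A is a plain Nim pile of size 1, so its Grundy value is 1.
Pile B is a plain Nim pile of size 7, so its Grundy value is 7.
By the Sprague-Grundy theorem, the Grundy value of a sum of independent games is the XOR of the component values.
Combined value = 1 ⊕ 7 = 6.

6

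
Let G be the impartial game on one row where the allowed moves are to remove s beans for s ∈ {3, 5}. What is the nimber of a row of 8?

0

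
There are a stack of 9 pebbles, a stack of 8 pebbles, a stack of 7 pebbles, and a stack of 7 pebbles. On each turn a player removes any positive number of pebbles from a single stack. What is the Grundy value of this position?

Nim-sum: 9 XOR 8 XOR 7 XOR 7 = 1.

1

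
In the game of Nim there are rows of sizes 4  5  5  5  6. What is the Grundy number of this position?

7

Compute the nim-sum pairwise:
4 ^ 5 = 1
1 ^ 5 = 4
4 ^ 5 = 1
1 ^ 6 = 7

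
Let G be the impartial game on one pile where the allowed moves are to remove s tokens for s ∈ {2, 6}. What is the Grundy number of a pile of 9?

Grundy values for subtraction set {2, 6}:
k:     0  1  2  3  4  5  6  7  8  9
g(k):  0  0  1  1  0  0  1  1  0  0
So g(9) = 0.

0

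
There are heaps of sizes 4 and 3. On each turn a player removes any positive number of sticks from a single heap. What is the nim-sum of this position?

7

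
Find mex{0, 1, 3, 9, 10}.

The values 0, 1 are all present; 2 is the first non-negative integer missing from the set.

2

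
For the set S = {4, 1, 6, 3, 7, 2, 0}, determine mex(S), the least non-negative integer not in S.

The values 0, 1, 2, 3, 4 are all present; 5 is the first non-negative integer missing from the set.

5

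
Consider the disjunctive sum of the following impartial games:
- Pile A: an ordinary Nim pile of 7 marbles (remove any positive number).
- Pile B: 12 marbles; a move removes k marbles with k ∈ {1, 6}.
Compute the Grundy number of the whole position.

Pile A is a plain Nim pile of size 7, so its Grundy value is 7.
Grundy values for pile B (subtraction set {1, 6}):
k:     0  1  2  3  4  5  6  7  8  9 10 11 12
g(k):  0  1  0  1  0  1  2  0  1  0  1  0  1
So g(12) = 1.
By the Sprague-Grundy theorem, the Grundy value of a sum of independent games is the XOR of the component values.
Combined value = 7 XOR 1 = 6.

6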